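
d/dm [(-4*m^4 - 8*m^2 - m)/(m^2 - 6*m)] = (-8*m^3 + 72*m^2 + 49)/(m^2 - 12*m + 36)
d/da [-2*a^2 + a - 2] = 1 - 4*a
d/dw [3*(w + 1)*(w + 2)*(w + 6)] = 9*w^2 + 54*w + 60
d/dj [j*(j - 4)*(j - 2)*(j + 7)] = 4*j^3 + 3*j^2 - 68*j + 56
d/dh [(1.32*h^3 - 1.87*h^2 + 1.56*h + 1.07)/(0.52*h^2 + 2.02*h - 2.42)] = (0.6864*h^4 + 5.3328*h^3 - 14.1718*h^2 + 7.938*h - 5.9366)/(0.2704*h^4 + 2.1008*h^3 + 1.5636*h^2 - 9.7768*h + 5.8564)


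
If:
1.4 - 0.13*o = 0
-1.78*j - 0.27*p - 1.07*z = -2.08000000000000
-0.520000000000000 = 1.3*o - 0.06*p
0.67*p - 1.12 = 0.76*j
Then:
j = 211.87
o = 10.77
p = 242.00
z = -411.58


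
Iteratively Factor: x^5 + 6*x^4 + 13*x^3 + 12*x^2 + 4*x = (x + 1)*(x^4 + 5*x^3 + 8*x^2 + 4*x) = (x + 1)*(x + 2)*(x^3 + 3*x^2 + 2*x) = (x + 1)^2*(x + 2)*(x^2 + 2*x) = (x + 1)^2*(x + 2)^2*(x)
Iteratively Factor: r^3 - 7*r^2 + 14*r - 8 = (r - 1)*(r^2 - 6*r + 8) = (r - 4)*(r - 1)*(r - 2)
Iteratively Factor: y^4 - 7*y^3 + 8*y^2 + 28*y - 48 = (y + 2)*(y^3 - 9*y^2 + 26*y - 24) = (y - 4)*(y + 2)*(y^2 - 5*y + 6) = (y - 4)*(y - 3)*(y + 2)*(y - 2)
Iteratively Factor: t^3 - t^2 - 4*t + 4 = (t - 1)*(t^2 - 4) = (t - 2)*(t - 1)*(t + 2)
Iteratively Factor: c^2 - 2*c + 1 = (c - 1)*(c - 1)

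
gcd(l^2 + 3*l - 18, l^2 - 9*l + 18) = l - 3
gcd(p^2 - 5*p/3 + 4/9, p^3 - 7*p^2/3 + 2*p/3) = p - 1/3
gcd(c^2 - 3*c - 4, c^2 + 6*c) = 1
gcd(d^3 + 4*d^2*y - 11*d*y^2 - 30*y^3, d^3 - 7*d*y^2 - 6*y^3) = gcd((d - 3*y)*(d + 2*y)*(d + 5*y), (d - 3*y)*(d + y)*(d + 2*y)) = -d^2 + d*y + 6*y^2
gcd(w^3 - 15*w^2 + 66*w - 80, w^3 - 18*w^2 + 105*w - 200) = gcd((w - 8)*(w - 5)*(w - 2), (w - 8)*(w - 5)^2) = w^2 - 13*w + 40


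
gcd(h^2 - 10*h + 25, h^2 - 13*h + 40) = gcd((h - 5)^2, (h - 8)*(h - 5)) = h - 5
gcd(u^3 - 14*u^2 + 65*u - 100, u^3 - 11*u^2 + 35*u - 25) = u^2 - 10*u + 25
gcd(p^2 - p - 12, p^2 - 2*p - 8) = p - 4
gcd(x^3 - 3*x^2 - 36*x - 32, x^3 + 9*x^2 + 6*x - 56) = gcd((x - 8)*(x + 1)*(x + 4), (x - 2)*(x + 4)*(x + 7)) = x + 4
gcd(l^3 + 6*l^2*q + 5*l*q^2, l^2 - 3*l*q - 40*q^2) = l + 5*q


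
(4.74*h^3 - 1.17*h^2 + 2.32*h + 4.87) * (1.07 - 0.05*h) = -0.237*h^4 + 5.1303*h^3 - 1.3679*h^2 + 2.2389*h + 5.2109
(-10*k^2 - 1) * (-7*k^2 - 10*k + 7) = 70*k^4 + 100*k^3 - 63*k^2 + 10*k - 7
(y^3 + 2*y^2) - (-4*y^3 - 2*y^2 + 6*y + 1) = 5*y^3 + 4*y^2 - 6*y - 1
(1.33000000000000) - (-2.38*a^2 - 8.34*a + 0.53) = 2.38*a^2 + 8.34*a + 0.8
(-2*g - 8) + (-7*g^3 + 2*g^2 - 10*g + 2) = -7*g^3 + 2*g^2 - 12*g - 6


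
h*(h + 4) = h^2 + 4*h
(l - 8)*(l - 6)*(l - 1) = l^3 - 15*l^2 + 62*l - 48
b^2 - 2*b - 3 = (b - 3)*(b + 1)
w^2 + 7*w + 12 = (w + 3)*(w + 4)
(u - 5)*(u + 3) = u^2 - 2*u - 15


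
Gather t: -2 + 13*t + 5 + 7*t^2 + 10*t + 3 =7*t^2 + 23*t + 6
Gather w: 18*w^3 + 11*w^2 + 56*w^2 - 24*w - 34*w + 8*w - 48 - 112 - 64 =18*w^3 + 67*w^2 - 50*w - 224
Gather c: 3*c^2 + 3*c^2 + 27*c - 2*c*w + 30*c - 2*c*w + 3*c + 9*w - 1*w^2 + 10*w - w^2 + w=6*c^2 + c*(60 - 4*w) - 2*w^2 + 20*w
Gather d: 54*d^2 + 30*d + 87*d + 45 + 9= 54*d^2 + 117*d + 54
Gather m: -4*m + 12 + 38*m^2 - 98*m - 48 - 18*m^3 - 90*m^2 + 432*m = -18*m^3 - 52*m^2 + 330*m - 36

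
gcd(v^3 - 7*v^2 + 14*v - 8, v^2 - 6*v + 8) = v^2 - 6*v + 8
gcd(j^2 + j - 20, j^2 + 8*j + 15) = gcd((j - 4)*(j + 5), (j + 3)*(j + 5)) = j + 5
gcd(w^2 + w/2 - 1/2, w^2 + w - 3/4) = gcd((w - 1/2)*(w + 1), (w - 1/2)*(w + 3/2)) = w - 1/2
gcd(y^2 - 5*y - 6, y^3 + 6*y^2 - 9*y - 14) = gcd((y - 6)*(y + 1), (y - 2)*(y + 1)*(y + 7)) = y + 1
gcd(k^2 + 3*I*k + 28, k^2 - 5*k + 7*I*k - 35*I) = k + 7*I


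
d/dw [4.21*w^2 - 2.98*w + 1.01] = 8.42*w - 2.98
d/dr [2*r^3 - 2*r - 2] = 6*r^2 - 2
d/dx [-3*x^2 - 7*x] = -6*x - 7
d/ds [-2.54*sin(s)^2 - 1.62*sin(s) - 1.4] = -(5.08*sin(s) + 1.62)*cos(s)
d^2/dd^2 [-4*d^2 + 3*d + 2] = -8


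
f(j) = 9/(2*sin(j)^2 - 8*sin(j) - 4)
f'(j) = 9*(-4*sin(j)*cos(j) + 8*cos(j))/(2*sin(j)^2 - 8*sin(j) - 4)^2 = 9*(2 - sin(j))*cos(j)/(4*sin(j) + cos(j)^2 + 1)^2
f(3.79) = 5.77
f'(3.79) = -30.67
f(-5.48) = -1.03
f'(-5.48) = 0.42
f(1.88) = -0.92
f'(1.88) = -0.12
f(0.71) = -1.08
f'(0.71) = 0.53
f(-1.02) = 2.11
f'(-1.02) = 2.95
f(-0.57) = 10.01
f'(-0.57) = 95.14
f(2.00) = -0.94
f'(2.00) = -0.18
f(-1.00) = 2.17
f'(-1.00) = 3.21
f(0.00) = -2.25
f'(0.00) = 4.50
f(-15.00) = 4.39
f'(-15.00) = -17.28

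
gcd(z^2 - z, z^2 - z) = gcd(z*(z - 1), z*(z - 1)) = z^2 - z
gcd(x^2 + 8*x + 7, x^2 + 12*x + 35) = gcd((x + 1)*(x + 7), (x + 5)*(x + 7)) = x + 7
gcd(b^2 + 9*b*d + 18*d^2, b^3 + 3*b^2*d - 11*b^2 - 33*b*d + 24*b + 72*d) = b + 3*d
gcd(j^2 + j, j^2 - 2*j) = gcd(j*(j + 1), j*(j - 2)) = j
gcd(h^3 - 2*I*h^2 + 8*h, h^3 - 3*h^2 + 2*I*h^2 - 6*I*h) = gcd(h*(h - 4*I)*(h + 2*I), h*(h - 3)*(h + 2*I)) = h^2 + 2*I*h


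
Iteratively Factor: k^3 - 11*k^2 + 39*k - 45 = (k - 3)*(k^2 - 8*k + 15) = (k - 5)*(k - 3)*(k - 3)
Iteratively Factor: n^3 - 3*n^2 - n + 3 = (n - 3)*(n^2 - 1) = (n - 3)*(n - 1)*(n + 1)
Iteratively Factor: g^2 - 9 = (g - 3)*(g + 3)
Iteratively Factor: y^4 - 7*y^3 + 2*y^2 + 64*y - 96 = (y - 4)*(y^3 - 3*y^2 - 10*y + 24) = (y - 4)^2*(y^2 + y - 6) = (y - 4)^2*(y + 3)*(y - 2)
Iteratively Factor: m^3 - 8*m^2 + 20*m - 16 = (m - 4)*(m^2 - 4*m + 4) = (m - 4)*(m - 2)*(m - 2)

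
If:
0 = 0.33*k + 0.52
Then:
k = -1.58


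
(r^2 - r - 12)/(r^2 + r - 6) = (r - 4)/(r - 2)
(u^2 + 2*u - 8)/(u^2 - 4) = (u + 4)/(u + 2)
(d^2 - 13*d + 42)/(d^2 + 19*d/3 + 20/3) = 3*(d^2 - 13*d + 42)/(3*d^2 + 19*d + 20)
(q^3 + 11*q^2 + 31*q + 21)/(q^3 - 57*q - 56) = (q + 3)/(q - 8)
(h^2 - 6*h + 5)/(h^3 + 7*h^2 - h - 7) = (h - 5)/(h^2 + 8*h + 7)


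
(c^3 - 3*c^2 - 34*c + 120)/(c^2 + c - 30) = c - 4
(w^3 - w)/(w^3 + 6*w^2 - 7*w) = (w + 1)/(w + 7)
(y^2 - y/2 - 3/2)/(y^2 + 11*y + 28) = (2*y^2 - y - 3)/(2*(y^2 + 11*y + 28))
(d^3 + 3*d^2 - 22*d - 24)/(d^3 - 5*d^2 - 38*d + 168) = (d + 1)/(d - 7)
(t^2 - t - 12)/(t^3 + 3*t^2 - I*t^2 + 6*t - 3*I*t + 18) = (t - 4)/(t^2 - I*t + 6)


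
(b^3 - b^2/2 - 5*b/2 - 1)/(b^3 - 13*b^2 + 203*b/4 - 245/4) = 2*(2*b^3 - b^2 - 5*b - 2)/(4*b^3 - 52*b^2 + 203*b - 245)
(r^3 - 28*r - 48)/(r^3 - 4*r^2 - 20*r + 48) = (r + 2)/(r - 2)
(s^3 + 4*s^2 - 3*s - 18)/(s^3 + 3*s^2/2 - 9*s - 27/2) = 2*(s^2 + s - 6)/(2*s^2 - 3*s - 9)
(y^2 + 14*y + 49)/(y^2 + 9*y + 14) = (y + 7)/(y + 2)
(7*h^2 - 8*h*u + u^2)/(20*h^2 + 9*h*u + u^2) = (7*h^2 - 8*h*u + u^2)/(20*h^2 + 9*h*u + u^2)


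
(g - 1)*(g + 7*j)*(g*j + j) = g^3*j + 7*g^2*j^2 - g*j - 7*j^2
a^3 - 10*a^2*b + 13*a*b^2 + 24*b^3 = (a - 8*b)*(a - 3*b)*(a + b)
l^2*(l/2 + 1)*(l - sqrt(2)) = l^4/2 - sqrt(2)*l^3/2 + l^3 - sqrt(2)*l^2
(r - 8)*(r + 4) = r^2 - 4*r - 32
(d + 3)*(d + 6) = d^2 + 9*d + 18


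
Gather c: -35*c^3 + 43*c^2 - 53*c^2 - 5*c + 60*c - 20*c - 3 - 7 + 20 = -35*c^3 - 10*c^2 + 35*c + 10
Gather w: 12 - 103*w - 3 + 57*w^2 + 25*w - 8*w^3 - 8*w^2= -8*w^3 + 49*w^2 - 78*w + 9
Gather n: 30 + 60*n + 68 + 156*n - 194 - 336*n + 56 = -120*n - 40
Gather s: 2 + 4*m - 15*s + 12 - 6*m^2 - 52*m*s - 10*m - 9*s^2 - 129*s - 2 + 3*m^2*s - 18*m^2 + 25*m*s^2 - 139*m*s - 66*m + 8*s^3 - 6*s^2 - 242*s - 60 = -24*m^2 - 72*m + 8*s^3 + s^2*(25*m - 15) + s*(3*m^2 - 191*m - 386) - 48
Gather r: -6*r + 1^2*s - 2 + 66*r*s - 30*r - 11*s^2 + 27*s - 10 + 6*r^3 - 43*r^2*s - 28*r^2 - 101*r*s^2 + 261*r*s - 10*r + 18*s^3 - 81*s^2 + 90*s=6*r^3 + r^2*(-43*s - 28) + r*(-101*s^2 + 327*s - 46) + 18*s^3 - 92*s^2 + 118*s - 12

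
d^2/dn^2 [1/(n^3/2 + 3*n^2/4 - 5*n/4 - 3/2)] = 8*(-3*(2*n + 1)*(2*n^3 + 3*n^2 - 5*n - 6) + (6*n^2 + 6*n - 5)^2)/(2*n^3 + 3*n^2 - 5*n - 6)^3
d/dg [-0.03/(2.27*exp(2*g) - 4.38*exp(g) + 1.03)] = (0.1362*exp(g) - 0.1314)*exp(g)/(2.27*exp(2*g) - 4.38*exp(g) + 1.03)^2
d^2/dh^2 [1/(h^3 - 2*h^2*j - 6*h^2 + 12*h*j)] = 2*(h*(-3*h + 2*j + 6)*(h^2 - 2*h*j - 6*h + 12*j) + (3*h^2 - 4*h*j - 12*h + 12*j)^2)/(h^3*(h^2 - 2*h*j - 6*h + 12*j)^3)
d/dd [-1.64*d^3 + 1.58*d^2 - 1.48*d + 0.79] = -4.92*d^2 + 3.16*d - 1.48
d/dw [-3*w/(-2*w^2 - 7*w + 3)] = 3*(-2*w^2 - 3)/(4*w^4 + 28*w^3 + 37*w^2 - 42*w + 9)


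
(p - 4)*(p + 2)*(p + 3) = p^3 + p^2 - 14*p - 24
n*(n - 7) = n^2 - 7*n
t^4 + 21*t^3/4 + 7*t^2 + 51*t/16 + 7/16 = (t + 1/4)*(t + 1/2)*(t + 1)*(t + 7/2)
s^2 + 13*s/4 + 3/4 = (s + 1/4)*(s + 3)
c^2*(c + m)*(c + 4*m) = c^4 + 5*c^3*m + 4*c^2*m^2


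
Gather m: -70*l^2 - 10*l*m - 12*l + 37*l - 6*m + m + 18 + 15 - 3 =-70*l^2 + 25*l + m*(-10*l - 5) + 30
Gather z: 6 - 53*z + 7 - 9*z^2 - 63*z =-9*z^2 - 116*z + 13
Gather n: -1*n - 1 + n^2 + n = n^2 - 1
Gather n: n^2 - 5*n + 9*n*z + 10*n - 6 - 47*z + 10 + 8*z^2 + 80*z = n^2 + n*(9*z + 5) + 8*z^2 + 33*z + 4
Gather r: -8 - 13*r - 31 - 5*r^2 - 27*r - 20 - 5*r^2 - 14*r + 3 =-10*r^2 - 54*r - 56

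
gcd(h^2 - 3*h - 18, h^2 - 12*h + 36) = h - 6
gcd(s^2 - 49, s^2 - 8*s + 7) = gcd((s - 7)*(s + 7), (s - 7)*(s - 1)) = s - 7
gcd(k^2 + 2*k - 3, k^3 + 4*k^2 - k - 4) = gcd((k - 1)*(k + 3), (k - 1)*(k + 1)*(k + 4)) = k - 1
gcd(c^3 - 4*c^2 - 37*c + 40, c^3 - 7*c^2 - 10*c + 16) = c^2 - 9*c + 8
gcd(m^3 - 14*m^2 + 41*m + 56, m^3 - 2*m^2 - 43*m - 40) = m^2 - 7*m - 8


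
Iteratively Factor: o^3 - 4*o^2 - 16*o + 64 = (o - 4)*(o^2 - 16) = (o - 4)*(o + 4)*(o - 4)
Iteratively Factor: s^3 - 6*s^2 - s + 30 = (s - 3)*(s^2 - 3*s - 10) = (s - 3)*(s + 2)*(s - 5)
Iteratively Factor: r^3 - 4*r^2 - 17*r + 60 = (r + 4)*(r^2 - 8*r + 15) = (r - 5)*(r + 4)*(r - 3)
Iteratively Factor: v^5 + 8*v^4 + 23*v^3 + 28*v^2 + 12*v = (v + 1)*(v^4 + 7*v^3 + 16*v^2 + 12*v) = (v + 1)*(v + 2)*(v^3 + 5*v^2 + 6*v) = (v + 1)*(v + 2)^2*(v^2 + 3*v) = (v + 1)*(v + 2)^2*(v + 3)*(v)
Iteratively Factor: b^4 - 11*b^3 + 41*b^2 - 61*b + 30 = (b - 5)*(b^3 - 6*b^2 + 11*b - 6) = (b - 5)*(b - 3)*(b^2 - 3*b + 2) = (b - 5)*(b - 3)*(b - 1)*(b - 2)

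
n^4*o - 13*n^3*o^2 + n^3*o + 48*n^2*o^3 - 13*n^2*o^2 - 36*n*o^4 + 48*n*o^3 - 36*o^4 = (n - 6*o)^2*(n - o)*(n*o + o)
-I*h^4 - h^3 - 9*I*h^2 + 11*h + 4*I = (h - 4*I)*(h + I)^2*(-I*h + 1)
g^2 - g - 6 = (g - 3)*(g + 2)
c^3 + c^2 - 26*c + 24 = (c - 4)*(c - 1)*(c + 6)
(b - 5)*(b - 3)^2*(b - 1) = b^4 - 12*b^3 + 50*b^2 - 84*b + 45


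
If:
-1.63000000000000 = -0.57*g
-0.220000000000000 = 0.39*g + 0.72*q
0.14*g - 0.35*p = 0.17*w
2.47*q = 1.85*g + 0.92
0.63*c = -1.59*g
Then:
No Solution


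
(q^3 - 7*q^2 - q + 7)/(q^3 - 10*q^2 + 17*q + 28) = (q - 1)/(q - 4)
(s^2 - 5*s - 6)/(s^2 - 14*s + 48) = (s + 1)/(s - 8)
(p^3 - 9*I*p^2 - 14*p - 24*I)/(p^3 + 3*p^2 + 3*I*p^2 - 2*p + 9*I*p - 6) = (p^2 - 10*I*p - 24)/(p^2 + p*(3 + 2*I) + 6*I)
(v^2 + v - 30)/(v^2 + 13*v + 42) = (v - 5)/(v + 7)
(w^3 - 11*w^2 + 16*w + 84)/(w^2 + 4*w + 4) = (w^2 - 13*w + 42)/(w + 2)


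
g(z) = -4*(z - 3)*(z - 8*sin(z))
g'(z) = -4*z - 4*(1 - 8*cos(z))*(z - 3) + 32*sin(z) = -4*z + 4*(z - 3)*(8*cos(z) - 1) + 32*sin(z)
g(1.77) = -29.87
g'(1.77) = 37.00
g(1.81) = -28.38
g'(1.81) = 37.63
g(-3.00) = -44.90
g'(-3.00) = 221.56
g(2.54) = -3.66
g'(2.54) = 21.93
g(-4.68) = -389.40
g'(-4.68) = 89.38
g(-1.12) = 100.21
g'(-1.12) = -65.28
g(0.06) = -4.94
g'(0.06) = -80.47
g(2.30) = -10.26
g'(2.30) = 32.39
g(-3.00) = -44.90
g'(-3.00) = 221.56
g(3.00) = 0.00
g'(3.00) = -7.48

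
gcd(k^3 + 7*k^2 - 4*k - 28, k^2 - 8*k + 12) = k - 2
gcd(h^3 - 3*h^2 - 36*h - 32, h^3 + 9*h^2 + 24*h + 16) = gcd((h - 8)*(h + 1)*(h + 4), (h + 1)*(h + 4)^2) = h^2 + 5*h + 4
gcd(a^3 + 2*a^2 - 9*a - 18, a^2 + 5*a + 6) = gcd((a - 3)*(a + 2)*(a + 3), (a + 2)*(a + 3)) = a^2 + 5*a + 6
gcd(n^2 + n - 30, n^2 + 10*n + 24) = n + 6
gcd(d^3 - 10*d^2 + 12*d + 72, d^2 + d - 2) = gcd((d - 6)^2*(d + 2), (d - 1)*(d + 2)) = d + 2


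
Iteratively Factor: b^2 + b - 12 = (b + 4)*(b - 3)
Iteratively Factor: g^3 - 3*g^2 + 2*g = (g - 2)*(g^2 - g) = (g - 2)*(g - 1)*(g)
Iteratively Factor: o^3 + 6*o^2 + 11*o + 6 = (o + 1)*(o^2 + 5*o + 6) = (o + 1)*(o + 3)*(o + 2)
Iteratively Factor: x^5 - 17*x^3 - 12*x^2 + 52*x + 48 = (x + 3)*(x^4 - 3*x^3 - 8*x^2 + 12*x + 16) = (x - 4)*(x + 3)*(x^3 + x^2 - 4*x - 4) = (x - 4)*(x + 2)*(x + 3)*(x^2 - x - 2) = (x - 4)*(x - 2)*(x + 2)*(x + 3)*(x + 1)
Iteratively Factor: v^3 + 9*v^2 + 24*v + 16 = (v + 4)*(v^2 + 5*v + 4) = (v + 4)^2*(v + 1)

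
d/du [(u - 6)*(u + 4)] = 2*u - 2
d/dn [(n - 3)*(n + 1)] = 2*n - 2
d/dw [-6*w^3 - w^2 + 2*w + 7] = -18*w^2 - 2*w + 2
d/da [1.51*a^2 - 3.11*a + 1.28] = 3.02*a - 3.11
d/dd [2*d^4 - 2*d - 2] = 8*d^3 - 2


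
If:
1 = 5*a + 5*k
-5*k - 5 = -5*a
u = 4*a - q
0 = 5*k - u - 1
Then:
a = 3/5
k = -2/5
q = 27/5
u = -3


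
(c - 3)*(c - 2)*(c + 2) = c^3 - 3*c^2 - 4*c + 12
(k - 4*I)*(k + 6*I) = k^2 + 2*I*k + 24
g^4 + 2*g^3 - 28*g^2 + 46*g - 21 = (g - 3)*(g - 1)^2*(g + 7)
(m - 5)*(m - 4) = m^2 - 9*m + 20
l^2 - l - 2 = (l - 2)*(l + 1)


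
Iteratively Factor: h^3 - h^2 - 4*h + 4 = (h - 1)*(h^2 - 4) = (h - 1)*(h + 2)*(h - 2)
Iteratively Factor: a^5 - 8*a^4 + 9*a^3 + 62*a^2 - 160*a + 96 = (a - 4)*(a^4 - 4*a^3 - 7*a^2 + 34*a - 24) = (a - 4)*(a + 3)*(a^3 - 7*a^2 + 14*a - 8) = (a - 4)*(a - 1)*(a + 3)*(a^2 - 6*a + 8) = (a - 4)*(a - 2)*(a - 1)*(a + 3)*(a - 4)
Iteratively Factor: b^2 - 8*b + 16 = (b - 4)*(b - 4)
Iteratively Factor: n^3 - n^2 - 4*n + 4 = (n - 1)*(n^2 - 4) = (n - 2)*(n - 1)*(n + 2)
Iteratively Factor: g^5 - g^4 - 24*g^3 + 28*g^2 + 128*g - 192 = (g - 2)*(g^4 + g^3 - 22*g^2 - 16*g + 96) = (g - 2)*(g + 3)*(g^3 - 2*g^2 - 16*g + 32) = (g - 4)*(g - 2)*(g + 3)*(g^2 + 2*g - 8) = (g - 4)*(g - 2)^2*(g + 3)*(g + 4)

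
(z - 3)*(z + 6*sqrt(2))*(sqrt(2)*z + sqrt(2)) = sqrt(2)*z^3 - 2*sqrt(2)*z^2 + 12*z^2 - 24*z - 3*sqrt(2)*z - 36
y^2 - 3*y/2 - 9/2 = (y - 3)*(y + 3/2)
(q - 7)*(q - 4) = q^2 - 11*q + 28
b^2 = b^2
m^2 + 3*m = m*(m + 3)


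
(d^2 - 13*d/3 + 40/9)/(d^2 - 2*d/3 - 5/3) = (d - 8/3)/(d + 1)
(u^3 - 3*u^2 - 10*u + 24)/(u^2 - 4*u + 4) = (u^2 - u - 12)/(u - 2)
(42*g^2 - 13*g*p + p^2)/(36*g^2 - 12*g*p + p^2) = (-7*g + p)/(-6*g + p)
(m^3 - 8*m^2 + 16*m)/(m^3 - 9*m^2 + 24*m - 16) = m/(m - 1)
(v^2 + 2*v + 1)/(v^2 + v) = (v + 1)/v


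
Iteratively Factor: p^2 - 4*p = (p - 4)*(p)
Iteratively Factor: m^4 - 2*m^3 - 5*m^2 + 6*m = (m)*(m^3 - 2*m^2 - 5*m + 6) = m*(m - 1)*(m^2 - m - 6) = m*(m - 1)*(m + 2)*(m - 3)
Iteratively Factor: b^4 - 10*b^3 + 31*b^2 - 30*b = (b)*(b^3 - 10*b^2 + 31*b - 30) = b*(b - 3)*(b^2 - 7*b + 10) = b*(b - 5)*(b - 3)*(b - 2)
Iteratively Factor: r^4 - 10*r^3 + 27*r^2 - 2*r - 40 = (r - 4)*(r^3 - 6*r^2 + 3*r + 10) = (r - 4)*(r + 1)*(r^2 - 7*r + 10) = (r - 5)*(r - 4)*(r + 1)*(r - 2)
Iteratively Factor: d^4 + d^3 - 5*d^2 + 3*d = (d - 1)*(d^3 + 2*d^2 - 3*d) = d*(d - 1)*(d^2 + 2*d - 3) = d*(d - 1)^2*(d + 3)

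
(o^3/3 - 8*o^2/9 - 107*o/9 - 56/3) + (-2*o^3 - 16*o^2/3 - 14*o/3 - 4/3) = -5*o^3/3 - 56*o^2/9 - 149*o/9 - 20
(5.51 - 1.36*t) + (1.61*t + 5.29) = 0.25*t + 10.8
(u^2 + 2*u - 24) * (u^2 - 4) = u^4 + 2*u^3 - 28*u^2 - 8*u + 96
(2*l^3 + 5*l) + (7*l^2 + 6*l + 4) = 2*l^3 + 7*l^2 + 11*l + 4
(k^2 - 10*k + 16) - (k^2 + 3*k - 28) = 44 - 13*k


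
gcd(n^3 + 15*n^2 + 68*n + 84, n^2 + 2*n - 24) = n + 6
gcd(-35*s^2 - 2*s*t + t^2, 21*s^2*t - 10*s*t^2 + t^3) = 7*s - t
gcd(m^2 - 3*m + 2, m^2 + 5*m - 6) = m - 1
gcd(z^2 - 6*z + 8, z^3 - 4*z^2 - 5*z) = 1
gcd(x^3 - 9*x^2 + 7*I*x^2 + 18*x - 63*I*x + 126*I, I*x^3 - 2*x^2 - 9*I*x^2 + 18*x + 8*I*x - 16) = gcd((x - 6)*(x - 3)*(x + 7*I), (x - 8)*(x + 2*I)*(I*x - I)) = 1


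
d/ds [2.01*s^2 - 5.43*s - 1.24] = 4.02*s - 5.43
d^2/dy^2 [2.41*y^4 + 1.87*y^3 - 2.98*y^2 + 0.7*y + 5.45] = 28.92*y^2 + 11.22*y - 5.96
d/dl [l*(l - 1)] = 2*l - 1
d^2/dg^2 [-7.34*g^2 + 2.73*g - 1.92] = -14.6800000000000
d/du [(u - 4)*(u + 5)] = 2*u + 1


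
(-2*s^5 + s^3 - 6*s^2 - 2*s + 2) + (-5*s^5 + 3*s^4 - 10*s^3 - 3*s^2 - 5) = -7*s^5 + 3*s^4 - 9*s^3 - 9*s^2 - 2*s - 3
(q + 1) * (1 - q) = 1 - q^2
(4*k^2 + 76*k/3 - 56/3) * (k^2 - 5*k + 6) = 4*k^4 + 16*k^3/3 - 364*k^2/3 + 736*k/3 - 112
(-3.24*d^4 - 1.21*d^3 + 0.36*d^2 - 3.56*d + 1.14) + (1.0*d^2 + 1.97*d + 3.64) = -3.24*d^4 - 1.21*d^3 + 1.36*d^2 - 1.59*d + 4.78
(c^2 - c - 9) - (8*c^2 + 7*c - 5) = -7*c^2 - 8*c - 4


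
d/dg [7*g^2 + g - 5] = 14*g + 1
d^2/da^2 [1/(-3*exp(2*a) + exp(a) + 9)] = (2*(6*exp(a) - 1)^2*exp(a) + (12*exp(a) - 1)*(-3*exp(2*a) + exp(a) + 9))*exp(a)/(-3*exp(2*a) + exp(a) + 9)^3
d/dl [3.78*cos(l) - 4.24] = -3.78*sin(l)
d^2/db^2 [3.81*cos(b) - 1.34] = -3.81*cos(b)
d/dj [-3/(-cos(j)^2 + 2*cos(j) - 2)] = 6*(cos(j) - 1)*sin(j)/(cos(j)^2 - 2*cos(j) + 2)^2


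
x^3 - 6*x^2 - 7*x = x*(x - 7)*(x + 1)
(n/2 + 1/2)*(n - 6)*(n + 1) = n^3/2 - 2*n^2 - 11*n/2 - 3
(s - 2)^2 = s^2 - 4*s + 4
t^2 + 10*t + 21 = (t + 3)*(t + 7)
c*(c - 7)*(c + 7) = c^3 - 49*c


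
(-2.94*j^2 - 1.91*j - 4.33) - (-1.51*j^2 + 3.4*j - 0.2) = -1.43*j^2 - 5.31*j - 4.13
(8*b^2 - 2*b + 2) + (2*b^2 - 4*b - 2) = 10*b^2 - 6*b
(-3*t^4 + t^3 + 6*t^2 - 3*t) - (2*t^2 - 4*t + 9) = -3*t^4 + t^3 + 4*t^2 + t - 9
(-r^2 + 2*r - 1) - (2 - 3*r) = -r^2 + 5*r - 3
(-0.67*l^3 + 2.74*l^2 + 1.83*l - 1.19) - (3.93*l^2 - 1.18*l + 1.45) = -0.67*l^3 - 1.19*l^2 + 3.01*l - 2.64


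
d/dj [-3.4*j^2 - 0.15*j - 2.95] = -6.8*j - 0.15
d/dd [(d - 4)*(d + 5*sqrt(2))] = 2*d - 4 + 5*sqrt(2)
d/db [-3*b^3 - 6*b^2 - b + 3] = -9*b^2 - 12*b - 1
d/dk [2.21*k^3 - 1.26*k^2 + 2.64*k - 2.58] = 6.63*k^2 - 2.52*k + 2.64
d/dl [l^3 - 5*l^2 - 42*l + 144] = 3*l^2 - 10*l - 42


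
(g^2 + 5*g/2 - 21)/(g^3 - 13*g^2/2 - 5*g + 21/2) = (2*g^2 + 5*g - 42)/(2*g^3 - 13*g^2 - 10*g + 21)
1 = 1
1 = 1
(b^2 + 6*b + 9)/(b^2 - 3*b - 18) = (b + 3)/(b - 6)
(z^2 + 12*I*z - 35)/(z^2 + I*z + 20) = (z + 7*I)/(z - 4*I)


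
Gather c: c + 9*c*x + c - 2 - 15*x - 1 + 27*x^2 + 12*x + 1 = c*(9*x + 2) + 27*x^2 - 3*x - 2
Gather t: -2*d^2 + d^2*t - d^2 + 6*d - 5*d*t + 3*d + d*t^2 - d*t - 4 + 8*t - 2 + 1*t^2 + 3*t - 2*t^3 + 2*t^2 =-3*d^2 + 9*d - 2*t^3 + t^2*(d + 3) + t*(d^2 - 6*d + 11) - 6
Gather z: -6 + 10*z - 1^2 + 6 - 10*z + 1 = 0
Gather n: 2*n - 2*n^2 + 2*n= -2*n^2 + 4*n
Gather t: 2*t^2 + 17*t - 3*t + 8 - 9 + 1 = 2*t^2 + 14*t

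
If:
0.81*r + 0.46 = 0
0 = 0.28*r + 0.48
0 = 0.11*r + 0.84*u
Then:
No Solution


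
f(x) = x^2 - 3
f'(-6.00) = -12.00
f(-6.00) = 33.00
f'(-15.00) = -30.00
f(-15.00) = 222.00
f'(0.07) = 0.14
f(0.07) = -3.00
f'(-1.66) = -3.32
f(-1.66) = -0.24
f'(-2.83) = -5.66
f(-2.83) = 5.01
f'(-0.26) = -0.52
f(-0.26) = -2.93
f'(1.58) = 3.16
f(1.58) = -0.50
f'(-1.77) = -3.54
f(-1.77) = 0.13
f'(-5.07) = -10.14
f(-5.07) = 22.70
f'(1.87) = 3.74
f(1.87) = 0.50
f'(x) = 2*x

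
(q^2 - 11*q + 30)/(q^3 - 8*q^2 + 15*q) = (q - 6)/(q*(q - 3))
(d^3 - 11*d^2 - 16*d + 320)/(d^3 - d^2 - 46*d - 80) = (d - 8)/(d + 2)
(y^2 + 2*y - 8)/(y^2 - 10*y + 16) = (y + 4)/(y - 8)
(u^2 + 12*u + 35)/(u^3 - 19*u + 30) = (u + 7)/(u^2 - 5*u + 6)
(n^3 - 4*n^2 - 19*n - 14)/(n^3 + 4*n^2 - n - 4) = (n^2 - 5*n - 14)/(n^2 + 3*n - 4)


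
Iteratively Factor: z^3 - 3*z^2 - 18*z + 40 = (z + 4)*(z^2 - 7*z + 10) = (z - 5)*(z + 4)*(z - 2)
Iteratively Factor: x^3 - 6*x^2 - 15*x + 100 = (x + 4)*(x^2 - 10*x + 25) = (x - 5)*(x + 4)*(x - 5)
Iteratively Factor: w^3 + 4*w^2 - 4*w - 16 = (w + 2)*(w^2 + 2*w - 8) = (w - 2)*(w + 2)*(w + 4)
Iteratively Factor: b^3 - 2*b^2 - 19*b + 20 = (b + 4)*(b^2 - 6*b + 5) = (b - 5)*(b + 4)*(b - 1)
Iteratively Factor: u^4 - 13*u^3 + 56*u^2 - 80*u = (u - 4)*(u^3 - 9*u^2 + 20*u) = u*(u - 4)*(u^2 - 9*u + 20) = u*(u - 5)*(u - 4)*(u - 4)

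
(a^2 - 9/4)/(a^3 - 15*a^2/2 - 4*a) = (9 - 4*a^2)/(2*a*(-2*a^2 + 15*a + 8))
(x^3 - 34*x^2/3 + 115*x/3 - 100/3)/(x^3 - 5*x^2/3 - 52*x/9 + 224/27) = 9*(x^2 - 10*x + 25)/(9*x^2 - 3*x - 56)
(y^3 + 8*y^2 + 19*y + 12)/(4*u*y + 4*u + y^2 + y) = (y^2 + 7*y + 12)/(4*u + y)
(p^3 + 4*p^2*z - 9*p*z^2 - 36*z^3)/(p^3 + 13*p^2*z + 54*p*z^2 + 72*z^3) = (p - 3*z)/(p + 6*z)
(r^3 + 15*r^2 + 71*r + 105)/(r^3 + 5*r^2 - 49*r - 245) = (r + 3)/(r - 7)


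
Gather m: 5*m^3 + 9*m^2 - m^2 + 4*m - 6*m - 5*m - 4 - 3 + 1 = 5*m^3 + 8*m^2 - 7*m - 6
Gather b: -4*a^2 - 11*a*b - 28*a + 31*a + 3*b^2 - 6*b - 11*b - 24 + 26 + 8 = -4*a^2 + 3*a + 3*b^2 + b*(-11*a - 17) + 10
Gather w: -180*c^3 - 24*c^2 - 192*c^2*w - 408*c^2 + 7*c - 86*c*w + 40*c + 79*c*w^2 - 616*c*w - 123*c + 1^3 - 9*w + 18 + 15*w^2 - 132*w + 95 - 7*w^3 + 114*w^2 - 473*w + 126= -180*c^3 - 432*c^2 - 76*c - 7*w^3 + w^2*(79*c + 129) + w*(-192*c^2 - 702*c - 614) + 240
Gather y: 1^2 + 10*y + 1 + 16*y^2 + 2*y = 16*y^2 + 12*y + 2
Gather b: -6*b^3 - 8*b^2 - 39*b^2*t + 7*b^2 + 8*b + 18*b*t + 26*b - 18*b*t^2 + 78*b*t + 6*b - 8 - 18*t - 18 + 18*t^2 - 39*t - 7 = -6*b^3 + b^2*(-39*t - 1) + b*(-18*t^2 + 96*t + 40) + 18*t^2 - 57*t - 33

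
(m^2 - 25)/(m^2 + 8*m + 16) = (m^2 - 25)/(m^2 + 8*m + 16)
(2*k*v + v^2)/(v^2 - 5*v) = (2*k + v)/(v - 5)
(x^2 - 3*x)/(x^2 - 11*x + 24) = x/(x - 8)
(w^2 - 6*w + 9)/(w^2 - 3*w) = (w - 3)/w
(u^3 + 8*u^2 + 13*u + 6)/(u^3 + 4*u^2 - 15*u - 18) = (u + 1)/(u - 3)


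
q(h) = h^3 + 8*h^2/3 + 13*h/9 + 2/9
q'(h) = 3*h^2 + 16*h/3 + 13/9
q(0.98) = 5.14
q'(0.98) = 9.55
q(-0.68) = 0.16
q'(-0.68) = -0.80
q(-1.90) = 0.25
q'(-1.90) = 2.14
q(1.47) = 11.28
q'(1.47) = 15.77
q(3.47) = 79.13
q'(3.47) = 56.07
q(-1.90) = 0.25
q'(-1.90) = 2.14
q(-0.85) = 0.31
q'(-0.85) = -0.92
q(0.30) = 0.92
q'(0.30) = 3.31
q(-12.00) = -1361.11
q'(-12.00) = 369.44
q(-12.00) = -1361.11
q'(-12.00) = 369.44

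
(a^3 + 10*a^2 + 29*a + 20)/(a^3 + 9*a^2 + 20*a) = (a + 1)/a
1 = 1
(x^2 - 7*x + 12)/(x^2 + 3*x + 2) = (x^2 - 7*x + 12)/(x^2 + 3*x + 2)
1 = 1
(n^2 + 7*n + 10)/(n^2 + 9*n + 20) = (n + 2)/(n + 4)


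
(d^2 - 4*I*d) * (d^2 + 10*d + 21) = d^4 + 10*d^3 - 4*I*d^3 + 21*d^2 - 40*I*d^2 - 84*I*d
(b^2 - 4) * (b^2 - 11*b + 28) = b^4 - 11*b^3 + 24*b^2 + 44*b - 112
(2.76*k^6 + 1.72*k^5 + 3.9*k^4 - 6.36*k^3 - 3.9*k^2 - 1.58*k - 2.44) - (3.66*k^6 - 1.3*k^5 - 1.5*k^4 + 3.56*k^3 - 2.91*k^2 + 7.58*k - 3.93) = -0.9*k^6 + 3.02*k^5 + 5.4*k^4 - 9.92*k^3 - 0.99*k^2 - 9.16*k + 1.49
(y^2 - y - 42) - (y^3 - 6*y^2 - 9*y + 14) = -y^3 + 7*y^2 + 8*y - 56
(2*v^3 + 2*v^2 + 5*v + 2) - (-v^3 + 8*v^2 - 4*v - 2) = 3*v^3 - 6*v^2 + 9*v + 4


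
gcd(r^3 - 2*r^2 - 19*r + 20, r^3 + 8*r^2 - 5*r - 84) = r + 4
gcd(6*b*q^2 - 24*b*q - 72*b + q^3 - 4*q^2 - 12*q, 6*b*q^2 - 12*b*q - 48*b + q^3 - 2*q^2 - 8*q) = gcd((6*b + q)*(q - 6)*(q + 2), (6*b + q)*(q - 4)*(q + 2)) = 6*b*q + 12*b + q^2 + 2*q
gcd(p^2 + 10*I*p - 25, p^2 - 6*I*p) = 1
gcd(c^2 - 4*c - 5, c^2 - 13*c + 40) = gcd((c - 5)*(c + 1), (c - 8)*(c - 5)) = c - 5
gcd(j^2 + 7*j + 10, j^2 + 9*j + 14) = j + 2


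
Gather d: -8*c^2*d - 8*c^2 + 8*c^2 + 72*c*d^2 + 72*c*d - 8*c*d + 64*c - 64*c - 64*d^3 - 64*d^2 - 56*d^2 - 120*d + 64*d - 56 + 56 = -64*d^3 + d^2*(72*c - 120) + d*(-8*c^2 + 64*c - 56)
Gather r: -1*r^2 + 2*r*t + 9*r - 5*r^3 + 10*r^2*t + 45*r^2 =-5*r^3 + r^2*(10*t + 44) + r*(2*t + 9)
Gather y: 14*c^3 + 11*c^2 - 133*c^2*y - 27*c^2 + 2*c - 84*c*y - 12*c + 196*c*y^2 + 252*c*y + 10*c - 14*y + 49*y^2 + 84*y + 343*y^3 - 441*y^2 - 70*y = 14*c^3 - 16*c^2 + 343*y^3 + y^2*(196*c - 392) + y*(-133*c^2 + 168*c)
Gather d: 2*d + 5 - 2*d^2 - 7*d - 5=-2*d^2 - 5*d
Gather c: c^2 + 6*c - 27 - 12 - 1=c^2 + 6*c - 40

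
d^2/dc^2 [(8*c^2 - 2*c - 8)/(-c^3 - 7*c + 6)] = 4*(-4*c^6 + 3*c^5 + 108*c^4 - 175*c^3 + 120*c^2 + 72*c + 94)/(c^9 + 21*c^7 - 18*c^6 + 147*c^5 - 252*c^4 + 451*c^3 - 882*c^2 + 756*c - 216)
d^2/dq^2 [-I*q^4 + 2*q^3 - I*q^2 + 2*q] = -12*I*q^2 + 12*q - 2*I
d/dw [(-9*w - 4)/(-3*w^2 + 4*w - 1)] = (-27*w^2 - 24*w + 25)/(9*w^4 - 24*w^3 + 22*w^2 - 8*w + 1)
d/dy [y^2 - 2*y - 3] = 2*y - 2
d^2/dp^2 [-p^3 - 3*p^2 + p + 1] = -6*p - 6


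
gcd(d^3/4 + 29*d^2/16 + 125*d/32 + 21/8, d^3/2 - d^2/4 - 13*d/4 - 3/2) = 1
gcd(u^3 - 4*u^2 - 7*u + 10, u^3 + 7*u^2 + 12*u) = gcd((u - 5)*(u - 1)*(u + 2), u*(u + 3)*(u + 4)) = 1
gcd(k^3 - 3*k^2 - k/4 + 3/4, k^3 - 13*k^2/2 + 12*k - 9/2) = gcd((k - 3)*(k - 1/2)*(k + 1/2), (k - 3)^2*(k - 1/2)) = k^2 - 7*k/2 + 3/2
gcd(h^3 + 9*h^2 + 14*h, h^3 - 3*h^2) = h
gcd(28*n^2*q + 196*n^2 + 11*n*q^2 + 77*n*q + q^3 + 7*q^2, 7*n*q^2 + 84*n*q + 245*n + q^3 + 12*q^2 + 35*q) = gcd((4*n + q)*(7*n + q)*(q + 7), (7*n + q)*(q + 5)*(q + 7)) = 7*n*q + 49*n + q^2 + 7*q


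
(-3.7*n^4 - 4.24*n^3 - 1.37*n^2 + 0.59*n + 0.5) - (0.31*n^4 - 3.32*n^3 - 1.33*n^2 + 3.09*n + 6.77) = -4.01*n^4 - 0.92*n^3 - 0.04*n^2 - 2.5*n - 6.27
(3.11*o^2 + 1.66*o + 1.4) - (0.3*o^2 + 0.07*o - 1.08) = 2.81*o^2 + 1.59*o + 2.48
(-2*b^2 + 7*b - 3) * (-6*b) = 12*b^3 - 42*b^2 + 18*b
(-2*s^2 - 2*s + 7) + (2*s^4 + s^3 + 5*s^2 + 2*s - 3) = 2*s^4 + s^3 + 3*s^2 + 4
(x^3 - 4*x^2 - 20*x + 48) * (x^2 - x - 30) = x^5 - 5*x^4 - 46*x^3 + 188*x^2 + 552*x - 1440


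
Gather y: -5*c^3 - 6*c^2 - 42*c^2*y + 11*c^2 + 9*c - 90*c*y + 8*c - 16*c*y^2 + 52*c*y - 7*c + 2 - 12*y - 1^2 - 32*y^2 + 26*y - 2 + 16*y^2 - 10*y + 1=-5*c^3 + 5*c^2 + 10*c + y^2*(-16*c - 16) + y*(-42*c^2 - 38*c + 4)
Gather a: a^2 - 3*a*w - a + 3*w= a^2 + a*(-3*w - 1) + 3*w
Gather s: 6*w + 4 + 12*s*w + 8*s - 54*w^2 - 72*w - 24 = s*(12*w + 8) - 54*w^2 - 66*w - 20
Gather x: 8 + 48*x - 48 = 48*x - 40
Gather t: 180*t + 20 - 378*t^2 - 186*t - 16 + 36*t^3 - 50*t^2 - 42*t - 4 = 36*t^3 - 428*t^2 - 48*t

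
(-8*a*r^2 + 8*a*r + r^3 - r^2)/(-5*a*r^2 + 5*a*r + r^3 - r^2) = (-8*a + r)/(-5*a + r)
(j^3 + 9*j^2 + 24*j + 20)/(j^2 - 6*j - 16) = (j^2 + 7*j + 10)/(j - 8)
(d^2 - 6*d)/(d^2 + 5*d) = (d - 6)/(d + 5)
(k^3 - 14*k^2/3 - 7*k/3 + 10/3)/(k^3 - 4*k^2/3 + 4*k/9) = 3*(k^2 - 4*k - 5)/(k*(3*k - 2))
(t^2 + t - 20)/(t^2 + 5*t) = (t - 4)/t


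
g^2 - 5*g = g*(g - 5)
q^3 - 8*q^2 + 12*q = q*(q - 6)*(q - 2)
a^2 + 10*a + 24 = (a + 4)*(a + 6)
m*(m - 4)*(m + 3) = m^3 - m^2 - 12*m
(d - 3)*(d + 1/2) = d^2 - 5*d/2 - 3/2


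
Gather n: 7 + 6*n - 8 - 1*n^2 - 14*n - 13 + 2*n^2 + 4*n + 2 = n^2 - 4*n - 12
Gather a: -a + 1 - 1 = -a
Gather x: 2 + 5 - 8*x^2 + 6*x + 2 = -8*x^2 + 6*x + 9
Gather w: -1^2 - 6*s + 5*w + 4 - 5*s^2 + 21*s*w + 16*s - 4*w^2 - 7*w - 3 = -5*s^2 + 10*s - 4*w^2 + w*(21*s - 2)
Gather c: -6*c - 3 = -6*c - 3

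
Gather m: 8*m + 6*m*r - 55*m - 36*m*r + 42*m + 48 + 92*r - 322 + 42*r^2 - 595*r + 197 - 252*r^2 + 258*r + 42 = m*(-30*r - 5) - 210*r^2 - 245*r - 35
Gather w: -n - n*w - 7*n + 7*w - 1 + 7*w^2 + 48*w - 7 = -8*n + 7*w^2 + w*(55 - n) - 8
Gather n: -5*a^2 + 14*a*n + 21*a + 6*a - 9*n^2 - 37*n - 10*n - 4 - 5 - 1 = -5*a^2 + 27*a - 9*n^2 + n*(14*a - 47) - 10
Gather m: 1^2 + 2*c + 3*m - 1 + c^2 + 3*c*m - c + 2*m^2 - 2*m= c^2 + c + 2*m^2 + m*(3*c + 1)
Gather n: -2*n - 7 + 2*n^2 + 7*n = 2*n^2 + 5*n - 7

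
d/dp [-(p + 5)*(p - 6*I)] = -2*p - 5 + 6*I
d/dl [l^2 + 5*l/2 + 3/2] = 2*l + 5/2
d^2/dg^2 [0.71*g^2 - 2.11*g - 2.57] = 1.42000000000000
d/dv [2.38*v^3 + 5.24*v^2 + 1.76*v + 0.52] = 7.14*v^2 + 10.48*v + 1.76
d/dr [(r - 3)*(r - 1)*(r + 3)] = 3*r^2 - 2*r - 9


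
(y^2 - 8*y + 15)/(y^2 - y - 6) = (y - 5)/(y + 2)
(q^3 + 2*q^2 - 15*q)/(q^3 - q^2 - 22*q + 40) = q*(q - 3)/(q^2 - 6*q + 8)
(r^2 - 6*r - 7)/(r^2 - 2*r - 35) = (r + 1)/(r + 5)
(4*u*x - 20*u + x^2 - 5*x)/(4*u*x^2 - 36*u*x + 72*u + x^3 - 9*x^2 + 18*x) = (x - 5)/(x^2 - 9*x + 18)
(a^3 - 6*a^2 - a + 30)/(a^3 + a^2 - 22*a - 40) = (a - 3)/(a + 4)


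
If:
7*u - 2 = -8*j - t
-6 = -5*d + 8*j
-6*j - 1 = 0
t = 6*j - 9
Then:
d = 14/15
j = -1/6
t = -10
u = 40/21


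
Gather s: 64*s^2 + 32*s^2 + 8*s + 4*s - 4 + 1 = 96*s^2 + 12*s - 3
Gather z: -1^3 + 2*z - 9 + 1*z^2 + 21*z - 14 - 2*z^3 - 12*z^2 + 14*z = -2*z^3 - 11*z^2 + 37*z - 24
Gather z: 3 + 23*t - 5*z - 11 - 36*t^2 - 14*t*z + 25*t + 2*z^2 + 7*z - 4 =-36*t^2 + 48*t + 2*z^2 + z*(2 - 14*t) - 12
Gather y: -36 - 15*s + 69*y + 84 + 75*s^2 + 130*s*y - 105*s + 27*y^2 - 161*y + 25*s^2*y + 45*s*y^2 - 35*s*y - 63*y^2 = 75*s^2 - 120*s + y^2*(45*s - 36) + y*(25*s^2 + 95*s - 92) + 48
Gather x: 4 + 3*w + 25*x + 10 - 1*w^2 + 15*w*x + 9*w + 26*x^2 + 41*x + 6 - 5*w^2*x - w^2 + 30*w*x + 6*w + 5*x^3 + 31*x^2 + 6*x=-2*w^2 + 18*w + 5*x^3 + 57*x^2 + x*(-5*w^2 + 45*w + 72) + 20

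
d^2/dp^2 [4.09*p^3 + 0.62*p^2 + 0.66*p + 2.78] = 24.54*p + 1.24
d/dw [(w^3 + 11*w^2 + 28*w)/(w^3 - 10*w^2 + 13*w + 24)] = 3*(-7*w^4 - 10*w^3 + 165*w^2 + 176*w + 224)/(w^6 - 20*w^5 + 126*w^4 - 212*w^3 - 311*w^2 + 624*w + 576)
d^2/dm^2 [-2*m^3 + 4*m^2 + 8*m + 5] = 8 - 12*m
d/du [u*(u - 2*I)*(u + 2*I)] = 3*u^2 + 4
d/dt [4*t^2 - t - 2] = 8*t - 1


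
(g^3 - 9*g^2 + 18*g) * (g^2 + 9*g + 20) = g^5 - 43*g^3 - 18*g^2 + 360*g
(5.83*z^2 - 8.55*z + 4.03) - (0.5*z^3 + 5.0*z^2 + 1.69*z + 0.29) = -0.5*z^3 + 0.83*z^2 - 10.24*z + 3.74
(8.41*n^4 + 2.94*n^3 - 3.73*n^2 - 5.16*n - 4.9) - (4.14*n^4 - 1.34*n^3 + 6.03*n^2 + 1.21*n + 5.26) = 4.27*n^4 + 4.28*n^3 - 9.76*n^2 - 6.37*n - 10.16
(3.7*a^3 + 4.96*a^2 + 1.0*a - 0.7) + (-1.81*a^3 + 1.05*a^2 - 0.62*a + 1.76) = 1.89*a^3 + 6.01*a^2 + 0.38*a + 1.06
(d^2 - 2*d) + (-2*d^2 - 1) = -d^2 - 2*d - 1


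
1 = 1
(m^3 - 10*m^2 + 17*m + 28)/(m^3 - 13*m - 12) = (m - 7)/(m + 3)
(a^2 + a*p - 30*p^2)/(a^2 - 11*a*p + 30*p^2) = (-a - 6*p)/(-a + 6*p)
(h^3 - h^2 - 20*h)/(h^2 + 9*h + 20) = h*(h - 5)/(h + 5)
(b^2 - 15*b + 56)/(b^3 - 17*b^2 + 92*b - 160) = (b - 7)/(b^2 - 9*b + 20)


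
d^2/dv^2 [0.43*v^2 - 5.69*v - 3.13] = 0.860000000000000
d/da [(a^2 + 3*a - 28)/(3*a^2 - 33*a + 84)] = -14/(3*a^2 - 42*a + 147)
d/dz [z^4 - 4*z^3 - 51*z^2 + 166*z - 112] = 4*z^3 - 12*z^2 - 102*z + 166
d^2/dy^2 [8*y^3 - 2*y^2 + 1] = 48*y - 4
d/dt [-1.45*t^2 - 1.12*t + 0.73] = -2.9*t - 1.12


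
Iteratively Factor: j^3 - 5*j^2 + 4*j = (j - 1)*(j^2 - 4*j) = (j - 4)*(j - 1)*(j)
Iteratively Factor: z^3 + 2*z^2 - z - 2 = (z - 1)*(z^2 + 3*z + 2) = (z - 1)*(z + 2)*(z + 1)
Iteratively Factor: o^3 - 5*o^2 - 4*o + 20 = (o - 5)*(o^2 - 4) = (o - 5)*(o + 2)*(o - 2)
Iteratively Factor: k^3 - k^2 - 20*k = (k + 4)*(k^2 - 5*k) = k*(k + 4)*(k - 5)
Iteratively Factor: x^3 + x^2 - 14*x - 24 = (x + 2)*(x^2 - x - 12) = (x - 4)*(x + 2)*(x + 3)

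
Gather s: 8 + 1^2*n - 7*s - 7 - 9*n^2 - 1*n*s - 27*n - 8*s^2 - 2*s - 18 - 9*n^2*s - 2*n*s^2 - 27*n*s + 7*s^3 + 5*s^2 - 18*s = -9*n^2 - 26*n + 7*s^3 + s^2*(-2*n - 3) + s*(-9*n^2 - 28*n - 27) - 17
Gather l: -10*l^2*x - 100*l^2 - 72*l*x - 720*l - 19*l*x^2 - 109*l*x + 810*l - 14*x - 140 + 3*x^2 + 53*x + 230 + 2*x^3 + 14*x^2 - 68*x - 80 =l^2*(-10*x - 100) + l*(-19*x^2 - 181*x + 90) + 2*x^3 + 17*x^2 - 29*x + 10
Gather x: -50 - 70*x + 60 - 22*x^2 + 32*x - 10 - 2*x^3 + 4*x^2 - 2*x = -2*x^3 - 18*x^2 - 40*x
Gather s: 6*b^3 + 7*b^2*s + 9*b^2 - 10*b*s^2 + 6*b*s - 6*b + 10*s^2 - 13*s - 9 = 6*b^3 + 9*b^2 - 6*b + s^2*(10 - 10*b) + s*(7*b^2 + 6*b - 13) - 9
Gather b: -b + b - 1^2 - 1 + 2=0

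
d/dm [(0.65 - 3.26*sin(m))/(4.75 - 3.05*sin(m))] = -13.5025*cos(m)/(3.05*sin(m) - 4.75)^2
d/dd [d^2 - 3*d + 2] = 2*d - 3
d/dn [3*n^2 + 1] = 6*n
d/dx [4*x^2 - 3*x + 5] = 8*x - 3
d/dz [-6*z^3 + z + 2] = 1 - 18*z^2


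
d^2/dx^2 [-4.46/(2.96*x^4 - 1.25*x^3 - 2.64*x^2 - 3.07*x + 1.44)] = ((158.4192*x^2 - 33.45*x - 23.5488)*(-2.96*x^4 + 1.25*x^3 + 2.64*x^2 + 3.07*x - 1.44) + 4.46*(-23.68*x^3 + 7.5*x^2 + 10.56*x + 6.14)*(-11.84*x^3 + 3.75*x^2 + 5.28*x + 3.07))/(-2.96*x^4 + 1.25*x^3 + 2.64*x^2 + 3.07*x - 1.44)^3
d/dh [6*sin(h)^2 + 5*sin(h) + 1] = (12*sin(h) + 5)*cos(h)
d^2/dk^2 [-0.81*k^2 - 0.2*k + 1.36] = -1.62000000000000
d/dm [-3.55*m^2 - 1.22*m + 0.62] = -7.1*m - 1.22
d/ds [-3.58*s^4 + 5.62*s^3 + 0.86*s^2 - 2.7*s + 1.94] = -14.32*s^3 + 16.86*s^2 + 1.72*s - 2.7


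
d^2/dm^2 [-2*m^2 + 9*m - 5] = -4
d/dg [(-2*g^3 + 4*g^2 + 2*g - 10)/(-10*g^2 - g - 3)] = 2*(10*g^4 + 2*g^3 + 17*g^2 - 112*g - 8)/(100*g^4 + 20*g^3 + 61*g^2 + 6*g + 9)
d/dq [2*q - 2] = 2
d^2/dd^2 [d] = 0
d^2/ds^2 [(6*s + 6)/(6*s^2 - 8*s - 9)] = 24*((1 - 9*s)*(-6*s^2 + 8*s + 9) - 8*(s + 1)*(3*s - 2)^2)/(-6*s^2 + 8*s + 9)^3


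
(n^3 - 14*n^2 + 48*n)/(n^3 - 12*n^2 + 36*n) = (n - 8)/(n - 6)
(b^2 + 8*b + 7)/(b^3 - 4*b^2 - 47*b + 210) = (b + 1)/(b^2 - 11*b + 30)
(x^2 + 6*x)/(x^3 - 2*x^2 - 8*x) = (x + 6)/(x^2 - 2*x - 8)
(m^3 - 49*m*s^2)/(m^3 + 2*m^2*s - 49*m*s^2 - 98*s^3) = m/(m + 2*s)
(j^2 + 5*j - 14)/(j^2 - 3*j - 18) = (-j^2 - 5*j + 14)/(-j^2 + 3*j + 18)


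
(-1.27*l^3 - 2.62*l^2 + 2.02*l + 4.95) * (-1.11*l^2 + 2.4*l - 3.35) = 1.4097*l^5 - 0.1398*l^4 - 4.2757*l^3 + 8.1305*l^2 + 5.113*l - 16.5825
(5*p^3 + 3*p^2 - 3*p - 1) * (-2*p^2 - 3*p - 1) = -10*p^5 - 21*p^4 - 8*p^3 + 8*p^2 + 6*p + 1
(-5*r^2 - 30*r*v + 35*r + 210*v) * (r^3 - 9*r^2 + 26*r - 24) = -5*r^5 - 30*r^4*v + 80*r^4 + 480*r^3*v - 445*r^3 - 2670*r^2*v + 1030*r^2 + 6180*r*v - 840*r - 5040*v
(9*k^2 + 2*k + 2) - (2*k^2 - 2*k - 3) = 7*k^2 + 4*k + 5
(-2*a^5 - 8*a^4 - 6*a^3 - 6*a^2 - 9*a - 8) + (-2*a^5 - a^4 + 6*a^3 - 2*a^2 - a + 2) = -4*a^5 - 9*a^4 - 8*a^2 - 10*a - 6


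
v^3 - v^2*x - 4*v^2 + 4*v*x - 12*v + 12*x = (v - 6)*(v + 2)*(v - x)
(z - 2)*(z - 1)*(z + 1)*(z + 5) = z^4 + 3*z^3 - 11*z^2 - 3*z + 10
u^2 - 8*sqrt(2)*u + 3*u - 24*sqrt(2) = (u + 3)*(u - 8*sqrt(2))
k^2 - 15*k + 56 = (k - 8)*(k - 7)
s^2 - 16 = (s - 4)*(s + 4)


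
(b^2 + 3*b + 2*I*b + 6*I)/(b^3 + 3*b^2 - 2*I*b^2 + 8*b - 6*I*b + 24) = 1/(b - 4*I)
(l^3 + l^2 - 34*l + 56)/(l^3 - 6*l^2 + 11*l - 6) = (l^2 + 3*l - 28)/(l^2 - 4*l + 3)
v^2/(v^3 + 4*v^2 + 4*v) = v/(v^2 + 4*v + 4)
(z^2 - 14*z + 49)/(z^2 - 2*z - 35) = (z - 7)/(z + 5)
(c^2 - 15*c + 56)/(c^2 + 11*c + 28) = (c^2 - 15*c + 56)/(c^2 + 11*c + 28)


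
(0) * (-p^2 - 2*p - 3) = 0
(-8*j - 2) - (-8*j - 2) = 0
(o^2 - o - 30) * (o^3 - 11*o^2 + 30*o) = o^5 - 12*o^4 + 11*o^3 + 300*o^2 - 900*o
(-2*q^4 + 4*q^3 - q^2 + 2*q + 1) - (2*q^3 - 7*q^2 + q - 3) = -2*q^4 + 2*q^3 + 6*q^2 + q + 4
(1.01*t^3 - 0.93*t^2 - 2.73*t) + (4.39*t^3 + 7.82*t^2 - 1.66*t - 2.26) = 5.4*t^3 + 6.89*t^2 - 4.39*t - 2.26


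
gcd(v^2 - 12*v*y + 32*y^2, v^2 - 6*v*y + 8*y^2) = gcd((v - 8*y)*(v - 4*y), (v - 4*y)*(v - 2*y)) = -v + 4*y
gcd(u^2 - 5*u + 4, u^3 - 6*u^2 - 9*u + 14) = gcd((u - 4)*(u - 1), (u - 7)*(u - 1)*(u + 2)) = u - 1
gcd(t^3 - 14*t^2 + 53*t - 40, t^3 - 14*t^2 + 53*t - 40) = t^3 - 14*t^2 + 53*t - 40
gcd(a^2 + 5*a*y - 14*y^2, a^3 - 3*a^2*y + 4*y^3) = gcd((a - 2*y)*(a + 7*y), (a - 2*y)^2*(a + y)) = -a + 2*y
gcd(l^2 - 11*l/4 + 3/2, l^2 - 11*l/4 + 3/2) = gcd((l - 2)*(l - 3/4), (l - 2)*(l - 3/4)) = l^2 - 11*l/4 + 3/2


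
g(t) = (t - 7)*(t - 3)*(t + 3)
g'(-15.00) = 876.00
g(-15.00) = -4752.00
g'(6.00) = 15.00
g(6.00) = -27.00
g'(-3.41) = 73.62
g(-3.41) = -27.36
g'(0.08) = -10.10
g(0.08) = 62.24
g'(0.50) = -15.25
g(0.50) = 56.88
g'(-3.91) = 91.60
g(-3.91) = -68.60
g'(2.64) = -25.05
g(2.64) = 8.85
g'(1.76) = -24.35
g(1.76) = 30.93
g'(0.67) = -17.03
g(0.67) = 54.13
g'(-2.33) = 39.91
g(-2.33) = 33.32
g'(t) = (t - 7)*(t - 3) + (t - 7)*(t + 3) + (t - 3)*(t + 3)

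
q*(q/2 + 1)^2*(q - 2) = q^4/4 + q^3/2 - q^2 - 2*q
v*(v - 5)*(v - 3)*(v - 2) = v^4 - 10*v^3 + 31*v^2 - 30*v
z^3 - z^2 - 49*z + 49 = (z - 7)*(z - 1)*(z + 7)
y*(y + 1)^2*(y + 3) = y^4 + 5*y^3 + 7*y^2 + 3*y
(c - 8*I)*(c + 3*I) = c^2 - 5*I*c + 24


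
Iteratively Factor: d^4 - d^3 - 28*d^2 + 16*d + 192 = (d - 4)*(d^3 + 3*d^2 - 16*d - 48) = (d - 4)*(d + 4)*(d^2 - d - 12) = (d - 4)*(d + 3)*(d + 4)*(d - 4)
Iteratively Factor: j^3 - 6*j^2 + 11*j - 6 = (j - 3)*(j^2 - 3*j + 2) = (j - 3)*(j - 2)*(j - 1)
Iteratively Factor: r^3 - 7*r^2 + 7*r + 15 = (r - 5)*(r^2 - 2*r - 3) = (r - 5)*(r - 3)*(r + 1)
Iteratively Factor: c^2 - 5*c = (c - 5)*(c)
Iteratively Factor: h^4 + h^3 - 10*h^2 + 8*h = (h + 4)*(h^3 - 3*h^2 + 2*h) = h*(h + 4)*(h^2 - 3*h + 2) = h*(h - 1)*(h + 4)*(h - 2)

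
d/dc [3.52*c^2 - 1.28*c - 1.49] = 7.04*c - 1.28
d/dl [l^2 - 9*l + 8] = 2*l - 9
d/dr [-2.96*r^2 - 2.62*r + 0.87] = -5.92*r - 2.62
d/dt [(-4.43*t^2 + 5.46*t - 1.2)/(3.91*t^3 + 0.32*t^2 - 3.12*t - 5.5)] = (17.3213*t^4 - 42.6972*t^3 + 26.1504*t^2 + 49.498*t - 33.774)/(15.2881*t^6 + 2.5024*t^5 - 24.296*t^4 - 45.0068*t^3 + 6.2144*t^2 + 34.32*t + 30.25)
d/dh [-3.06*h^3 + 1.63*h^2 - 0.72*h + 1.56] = -9.18*h^2 + 3.26*h - 0.72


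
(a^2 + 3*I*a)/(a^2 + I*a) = (a + 3*I)/(a + I)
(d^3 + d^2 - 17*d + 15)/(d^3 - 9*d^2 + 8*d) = (d^2 + 2*d - 15)/(d*(d - 8))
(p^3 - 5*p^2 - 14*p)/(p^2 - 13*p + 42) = p*(p + 2)/(p - 6)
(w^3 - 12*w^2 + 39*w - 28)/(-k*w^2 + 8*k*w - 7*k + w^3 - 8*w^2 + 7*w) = (w - 4)/(-k + w)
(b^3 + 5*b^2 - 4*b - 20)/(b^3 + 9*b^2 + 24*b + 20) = (b - 2)/(b + 2)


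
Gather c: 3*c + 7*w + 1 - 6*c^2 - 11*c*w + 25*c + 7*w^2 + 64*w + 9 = -6*c^2 + c*(28 - 11*w) + 7*w^2 + 71*w + 10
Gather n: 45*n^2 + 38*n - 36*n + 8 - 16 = 45*n^2 + 2*n - 8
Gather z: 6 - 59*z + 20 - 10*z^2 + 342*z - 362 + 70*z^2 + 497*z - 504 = 60*z^2 + 780*z - 840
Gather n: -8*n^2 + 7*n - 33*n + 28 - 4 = -8*n^2 - 26*n + 24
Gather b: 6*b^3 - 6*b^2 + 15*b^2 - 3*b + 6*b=6*b^3 + 9*b^2 + 3*b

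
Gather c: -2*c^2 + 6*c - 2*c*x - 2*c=-2*c^2 + c*(4 - 2*x)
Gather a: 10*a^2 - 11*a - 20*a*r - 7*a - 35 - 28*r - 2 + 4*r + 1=10*a^2 + a*(-20*r - 18) - 24*r - 36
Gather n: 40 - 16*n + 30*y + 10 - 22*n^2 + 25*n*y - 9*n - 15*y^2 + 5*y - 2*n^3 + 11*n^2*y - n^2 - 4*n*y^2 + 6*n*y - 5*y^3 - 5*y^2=-2*n^3 + n^2*(11*y - 23) + n*(-4*y^2 + 31*y - 25) - 5*y^3 - 20*y^2 + 35*y + 50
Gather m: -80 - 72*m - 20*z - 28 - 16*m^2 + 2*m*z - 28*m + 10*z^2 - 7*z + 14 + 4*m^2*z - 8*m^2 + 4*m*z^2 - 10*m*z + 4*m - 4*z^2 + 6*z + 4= m^2*(4*z - 24) + m*(4*z^2 - 8*z - 96) + 6*z^2 - 21*z - 90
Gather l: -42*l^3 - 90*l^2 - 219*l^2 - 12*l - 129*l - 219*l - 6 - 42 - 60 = -42*l^3 - 309*l^2 - 360*l - 108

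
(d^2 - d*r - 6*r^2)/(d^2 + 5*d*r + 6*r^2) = (d - 3*r)/(d + 3*r)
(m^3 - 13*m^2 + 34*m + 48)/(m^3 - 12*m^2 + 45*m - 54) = (m^2 - 7*m - 8)/(m^2 - 6*m + 9)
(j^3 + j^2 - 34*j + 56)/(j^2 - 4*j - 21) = (-j^3 - j^2 + 34*j - 56)/(-j^2 + 4*j + 21)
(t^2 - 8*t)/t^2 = (t - 8)/t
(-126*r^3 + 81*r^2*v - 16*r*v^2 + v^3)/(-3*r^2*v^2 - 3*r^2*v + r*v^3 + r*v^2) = (42*r^2 - 13*r*v + v^2)/(r*v*(v + 1))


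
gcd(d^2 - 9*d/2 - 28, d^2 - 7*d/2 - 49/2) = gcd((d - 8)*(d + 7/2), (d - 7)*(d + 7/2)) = d + 7/2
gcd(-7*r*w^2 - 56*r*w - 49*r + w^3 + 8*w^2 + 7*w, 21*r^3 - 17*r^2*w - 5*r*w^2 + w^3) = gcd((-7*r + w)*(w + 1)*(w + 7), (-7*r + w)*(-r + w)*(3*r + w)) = 7*r - w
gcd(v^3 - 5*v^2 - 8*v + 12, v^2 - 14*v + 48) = v - 6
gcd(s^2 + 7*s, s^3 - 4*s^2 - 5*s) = s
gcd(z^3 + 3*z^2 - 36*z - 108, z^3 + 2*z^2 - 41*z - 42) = z - 6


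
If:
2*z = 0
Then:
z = 0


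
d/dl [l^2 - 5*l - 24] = 2*l - 5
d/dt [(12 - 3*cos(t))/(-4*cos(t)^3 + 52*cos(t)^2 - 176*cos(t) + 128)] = 3*(2*cos(t) - 9)*sin(t)/(4*(cos(t) - 8)^2*(cos(t) - 1)^2)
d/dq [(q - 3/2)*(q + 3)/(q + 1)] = (q^2 + 2*q + 6)/(q^2 + 2*q + 1)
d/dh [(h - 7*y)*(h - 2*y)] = 2*h - 9*y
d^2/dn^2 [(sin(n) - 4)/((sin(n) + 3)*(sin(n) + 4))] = (-sin(n)^5 + 23*sin(n)^4 + 158*sin(n)^3 + 64*sin(n)^2 - 720*sin(n) - 464)/((sin(n) + 3)^3*(sin(n) + 4)^3)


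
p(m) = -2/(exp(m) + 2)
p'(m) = 2*exp(m)/(exp(m) + 2)^2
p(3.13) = -0.08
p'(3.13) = 0.07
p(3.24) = -0.07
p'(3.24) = 0.07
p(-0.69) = -0.80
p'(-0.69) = 0.16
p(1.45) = -0.32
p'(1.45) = 0.22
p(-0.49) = -0.77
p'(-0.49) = 0.18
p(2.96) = -0.09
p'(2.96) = 0.09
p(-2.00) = -0.94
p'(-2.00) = 0.06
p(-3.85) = -0.99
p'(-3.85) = 0.01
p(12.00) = 0.00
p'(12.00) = 0.00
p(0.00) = -0.67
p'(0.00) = 0.22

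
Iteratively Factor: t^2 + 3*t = (t + 3)*(t)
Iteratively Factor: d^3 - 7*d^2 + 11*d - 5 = (d - 1)*(d^2 - 6*d + 5) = (d - 5)*(d - 1)*(d - 1)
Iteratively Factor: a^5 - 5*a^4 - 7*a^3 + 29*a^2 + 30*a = (a)*(a^4 - 5*a^3 - 7*a^2 + 29*a + 30) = a*(a + 1)*(a^3 - 6*a^2 - a + 30) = a*(a - 5)*(a + 1)*(a^2 - a - 6) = a*(a - 5)*(a - 3)*(a + 1)*(a + 2)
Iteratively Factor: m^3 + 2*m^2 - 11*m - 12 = (m + 1)*(m^2 + m - 12) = (m - 3)*(m + 1)*(m + 4)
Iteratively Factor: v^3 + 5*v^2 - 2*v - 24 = (v + 3)*(v^2 + 2*v - 8) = (v + 3)*(v + 4)*(v - 2)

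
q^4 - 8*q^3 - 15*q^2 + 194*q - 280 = (q - 7)*(q - 4)*(q - 2)*(q + 5)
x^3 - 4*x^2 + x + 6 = (x - 3)*(x - 2)*(x + 1)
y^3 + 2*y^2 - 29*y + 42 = (y - 3)*(y - 2)*(y + 7)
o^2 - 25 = (o - 5)*(o + 5)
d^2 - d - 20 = (d - 5)*(d + 4)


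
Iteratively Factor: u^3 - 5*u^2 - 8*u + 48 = (u + 3)*(u^2 - 8*u + 16) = (u - 4)*(u + 3)*(u - 4)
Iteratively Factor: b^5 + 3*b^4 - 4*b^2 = (b)*(b^4 + 3*b^3 - 4*b) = b*(b + 2)*(b^3 + b^2 - 2*b) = b*(b - 1)*(b + 2)*(b^2 + 2*b) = b^2*(b - 1)*(b + 2)*(b + 2)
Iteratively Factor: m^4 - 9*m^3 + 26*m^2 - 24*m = (m - 4)*(m^3 - 5*m^2 + 6*m) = (m - 4)*(m - 2)*(m^2 - 3*m) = m*(m - 4)*(m - 2)*(m - 3)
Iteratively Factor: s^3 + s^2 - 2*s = (s + 2)*(s^2 - s) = (s - 1)*(s + 2)*(s)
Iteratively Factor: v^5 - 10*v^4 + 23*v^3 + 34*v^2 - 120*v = (v - 3)*(v^4 - 7*v^3 + 2*v^2 + 40*v) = (v - 5)*(v - 3)*(v^3 - 2*v^2 - 8*v) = (v - 5)*(v - 4)*(v - 3)*(v^2 + 2*v) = (v - 5)*(v - 4)*(v - 3)*(v + 2)*(v)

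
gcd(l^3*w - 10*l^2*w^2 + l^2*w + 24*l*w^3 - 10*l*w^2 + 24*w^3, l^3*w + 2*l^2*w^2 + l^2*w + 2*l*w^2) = l*w + w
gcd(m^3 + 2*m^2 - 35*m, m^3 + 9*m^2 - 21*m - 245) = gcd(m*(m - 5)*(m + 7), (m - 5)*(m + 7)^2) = m^2 + 2*m - 35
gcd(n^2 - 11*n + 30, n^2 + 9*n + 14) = 1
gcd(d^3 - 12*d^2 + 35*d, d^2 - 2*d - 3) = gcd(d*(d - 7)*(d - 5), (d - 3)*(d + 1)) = 1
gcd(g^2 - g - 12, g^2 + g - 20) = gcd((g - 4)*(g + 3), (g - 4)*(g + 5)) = g - 4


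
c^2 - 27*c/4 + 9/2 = (c - 6)*(c - 3/4)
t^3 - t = t*(t - 1)*(t + 1)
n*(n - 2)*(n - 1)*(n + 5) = n^4 + 2*n^3 - 13*n^2 + 10*n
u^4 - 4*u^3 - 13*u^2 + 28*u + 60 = (u - 5)*(u - 3)*(u + 2)^2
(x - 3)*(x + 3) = x^2 - 9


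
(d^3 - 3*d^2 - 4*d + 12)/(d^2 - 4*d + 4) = (d^2 - d - 6)/(d - 2)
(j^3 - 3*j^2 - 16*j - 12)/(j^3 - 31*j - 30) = (j + 2)/(j + 5)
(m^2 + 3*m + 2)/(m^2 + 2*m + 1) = (m + 2)/(m + 1)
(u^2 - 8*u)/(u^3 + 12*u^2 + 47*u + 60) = u*(u - 8)/(u^3 + 12*u^2 + 47*u + 60)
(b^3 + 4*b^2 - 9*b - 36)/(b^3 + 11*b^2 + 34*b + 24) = (b^2 - 9)/(b^2 + 7*b + 6)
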